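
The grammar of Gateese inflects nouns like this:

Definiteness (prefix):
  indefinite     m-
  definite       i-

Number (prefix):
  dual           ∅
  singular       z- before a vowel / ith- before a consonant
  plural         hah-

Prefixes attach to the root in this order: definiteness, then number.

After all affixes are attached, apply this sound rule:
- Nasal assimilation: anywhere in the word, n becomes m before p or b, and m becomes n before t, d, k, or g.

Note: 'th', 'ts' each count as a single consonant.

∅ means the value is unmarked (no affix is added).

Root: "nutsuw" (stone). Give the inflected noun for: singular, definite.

Attach definiteness definite i- → inutsuw.
Attach number singular z- (before vowel 'i') → zinutsuw.
Nasal assimilation: no change.

zinutsuw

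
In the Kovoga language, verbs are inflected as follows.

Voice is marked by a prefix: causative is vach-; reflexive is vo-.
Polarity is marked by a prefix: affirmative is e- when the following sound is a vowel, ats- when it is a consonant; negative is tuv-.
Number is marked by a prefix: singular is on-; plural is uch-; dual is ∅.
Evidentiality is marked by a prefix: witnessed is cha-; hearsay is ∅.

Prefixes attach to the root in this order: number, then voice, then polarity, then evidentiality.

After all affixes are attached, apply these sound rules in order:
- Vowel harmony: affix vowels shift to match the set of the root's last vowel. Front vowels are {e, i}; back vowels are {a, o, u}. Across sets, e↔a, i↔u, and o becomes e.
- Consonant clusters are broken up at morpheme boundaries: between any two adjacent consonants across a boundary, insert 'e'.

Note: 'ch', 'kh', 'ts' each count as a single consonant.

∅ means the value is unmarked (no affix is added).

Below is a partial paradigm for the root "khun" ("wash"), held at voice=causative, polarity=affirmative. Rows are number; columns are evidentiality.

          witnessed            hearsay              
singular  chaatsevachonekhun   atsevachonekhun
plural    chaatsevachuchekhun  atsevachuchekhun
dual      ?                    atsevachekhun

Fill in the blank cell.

number = dual: zero marking, form stays khun.
Attach voice causative vach- → vachkhun.
Attach polarity affirmative ats- (before consonant 'v') → atsvachkhun.
Attach evidentiality witnessed cha- → chaatsvachkhun.
Vowel harmony: no change.
Apply epenthesis: chaatsvachkhun → chaatsevachekhun.

chaatsevachekhun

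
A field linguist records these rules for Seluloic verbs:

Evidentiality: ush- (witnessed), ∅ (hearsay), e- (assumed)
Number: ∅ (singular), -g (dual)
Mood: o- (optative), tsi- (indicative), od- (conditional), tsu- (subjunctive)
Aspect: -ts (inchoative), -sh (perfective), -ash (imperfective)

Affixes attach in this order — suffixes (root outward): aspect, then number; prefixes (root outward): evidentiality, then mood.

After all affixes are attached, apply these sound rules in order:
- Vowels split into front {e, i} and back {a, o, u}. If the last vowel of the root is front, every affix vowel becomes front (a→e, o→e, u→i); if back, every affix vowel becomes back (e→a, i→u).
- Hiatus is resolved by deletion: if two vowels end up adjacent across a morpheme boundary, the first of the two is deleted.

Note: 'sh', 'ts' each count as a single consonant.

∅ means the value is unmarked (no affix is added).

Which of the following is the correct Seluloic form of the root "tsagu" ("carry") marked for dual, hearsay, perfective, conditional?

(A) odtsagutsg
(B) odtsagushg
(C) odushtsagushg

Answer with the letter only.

evidentiality = hearsay: zero marking, form stays tsagu.
Attach aspect perfective -sh → tsagush.
Attach mood conditional od- → odtsagush.
Attach number dual -g → odtsagushg.
Vowel harmony: no change.
Vowel deletion: no change.
So the correct form is odtsagushg, option (B).
(C) odushtsagushg is wrong: it uses witnessed instead of hearsay for evidentiality.
(A) odtsagutsg is wrong: it uses inchoative instead of perfective for aspect.

B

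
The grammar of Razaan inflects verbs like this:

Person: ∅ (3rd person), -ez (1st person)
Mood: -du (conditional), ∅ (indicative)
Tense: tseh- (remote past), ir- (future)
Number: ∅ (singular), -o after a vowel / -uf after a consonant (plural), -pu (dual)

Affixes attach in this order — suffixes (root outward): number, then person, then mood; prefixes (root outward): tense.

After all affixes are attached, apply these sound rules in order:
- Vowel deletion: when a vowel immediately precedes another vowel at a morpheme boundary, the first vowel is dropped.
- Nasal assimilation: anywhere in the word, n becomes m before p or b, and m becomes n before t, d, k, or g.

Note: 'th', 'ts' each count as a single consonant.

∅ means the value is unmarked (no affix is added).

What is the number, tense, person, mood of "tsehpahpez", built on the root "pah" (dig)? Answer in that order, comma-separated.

Segment: tseh-pah-pu-ez.
number: -pu → dual.
tense: tseh- → remote past.
person: -ez → 1st person.
mood: ∅ → indicative.

dual, remote past, 1st person, indicative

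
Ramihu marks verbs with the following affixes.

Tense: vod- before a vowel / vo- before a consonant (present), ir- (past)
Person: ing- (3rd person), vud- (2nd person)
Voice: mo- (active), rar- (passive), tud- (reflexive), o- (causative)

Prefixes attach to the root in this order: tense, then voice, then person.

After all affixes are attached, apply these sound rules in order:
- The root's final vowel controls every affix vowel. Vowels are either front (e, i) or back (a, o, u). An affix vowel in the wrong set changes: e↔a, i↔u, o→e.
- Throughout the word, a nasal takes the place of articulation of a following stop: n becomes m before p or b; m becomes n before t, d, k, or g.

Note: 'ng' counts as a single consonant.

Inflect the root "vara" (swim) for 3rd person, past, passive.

Attach tense past ir- → irvara.
Attach voice passive rar- → rarirvara.
Attach person 3rd person ing- → ingrarirvara.
Apply vowel harmony: ingrarirvara → ungrarurvara.
Nasal assimilation: no change.

ungrarurvara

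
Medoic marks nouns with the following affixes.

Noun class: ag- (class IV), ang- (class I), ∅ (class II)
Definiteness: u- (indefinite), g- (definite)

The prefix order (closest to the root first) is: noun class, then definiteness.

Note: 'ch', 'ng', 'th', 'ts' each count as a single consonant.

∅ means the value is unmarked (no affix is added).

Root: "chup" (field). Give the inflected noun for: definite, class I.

Attach noun class class I ang- → angchup.
Attach definiteness definite g- → gangchup.

gangchup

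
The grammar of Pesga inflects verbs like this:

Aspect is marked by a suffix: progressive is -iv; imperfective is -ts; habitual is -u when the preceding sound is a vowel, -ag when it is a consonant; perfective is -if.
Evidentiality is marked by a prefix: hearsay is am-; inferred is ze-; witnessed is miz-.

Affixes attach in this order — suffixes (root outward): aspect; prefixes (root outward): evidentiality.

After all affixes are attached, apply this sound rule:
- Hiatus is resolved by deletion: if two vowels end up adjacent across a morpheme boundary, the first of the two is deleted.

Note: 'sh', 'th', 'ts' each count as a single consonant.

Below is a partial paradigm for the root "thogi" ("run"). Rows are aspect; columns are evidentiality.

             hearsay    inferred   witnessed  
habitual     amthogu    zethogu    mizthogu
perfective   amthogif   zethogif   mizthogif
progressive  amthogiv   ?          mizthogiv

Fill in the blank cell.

Attach aspect progressive -iv → thogiiv.
Attach evidentiality inferred ze- → zethogiiv.
Apply vowel deletion: zethogiiv → zethogiv.

zethogiv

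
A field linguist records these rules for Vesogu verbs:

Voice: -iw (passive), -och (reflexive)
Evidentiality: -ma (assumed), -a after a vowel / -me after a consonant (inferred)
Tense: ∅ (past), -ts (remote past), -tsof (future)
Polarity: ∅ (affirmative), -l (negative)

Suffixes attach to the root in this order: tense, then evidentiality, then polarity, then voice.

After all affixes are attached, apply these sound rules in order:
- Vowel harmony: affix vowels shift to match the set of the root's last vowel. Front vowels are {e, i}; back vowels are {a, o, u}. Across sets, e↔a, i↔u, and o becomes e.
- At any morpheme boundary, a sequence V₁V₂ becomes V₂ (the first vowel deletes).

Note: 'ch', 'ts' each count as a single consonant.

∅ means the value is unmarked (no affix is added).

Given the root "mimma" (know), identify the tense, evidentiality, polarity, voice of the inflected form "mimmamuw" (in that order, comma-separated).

past, assumed, affirmative, passive

Segment: mimma-ma-iw.
tense: ∅ → past.
evidentiality: -ma → assumed.
polarity: ∅ → affirmative.
voice: -iw → passive.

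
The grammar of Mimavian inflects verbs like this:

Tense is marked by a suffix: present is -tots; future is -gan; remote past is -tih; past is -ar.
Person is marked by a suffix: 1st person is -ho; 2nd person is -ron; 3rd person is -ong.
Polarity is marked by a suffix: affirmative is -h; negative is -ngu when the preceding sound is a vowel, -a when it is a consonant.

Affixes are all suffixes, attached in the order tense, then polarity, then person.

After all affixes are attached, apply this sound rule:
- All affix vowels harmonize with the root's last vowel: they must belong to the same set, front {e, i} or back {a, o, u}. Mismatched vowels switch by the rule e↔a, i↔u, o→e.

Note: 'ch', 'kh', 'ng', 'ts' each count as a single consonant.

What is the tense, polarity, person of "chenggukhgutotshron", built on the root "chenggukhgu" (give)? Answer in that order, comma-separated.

Segment: chenggukhgu-tots-h-ron.
tense: -tots → present.
polarity: -h → affirmative.
person: -ron → 2nd person.

present, affirmative, 2nd person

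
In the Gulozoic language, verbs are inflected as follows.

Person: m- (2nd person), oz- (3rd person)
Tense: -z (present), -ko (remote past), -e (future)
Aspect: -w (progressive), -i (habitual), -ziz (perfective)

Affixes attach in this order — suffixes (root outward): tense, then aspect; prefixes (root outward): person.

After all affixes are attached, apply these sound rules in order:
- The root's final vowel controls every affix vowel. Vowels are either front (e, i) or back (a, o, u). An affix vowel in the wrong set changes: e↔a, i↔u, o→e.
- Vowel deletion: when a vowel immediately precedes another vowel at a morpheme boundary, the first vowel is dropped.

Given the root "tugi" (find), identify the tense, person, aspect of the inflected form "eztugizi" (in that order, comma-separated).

Segment: oz-tugi-z-i.
tense: -z → present.
person: oz- → 3rd person.
aspect: -i → habitual.

present, 3rd person, habitual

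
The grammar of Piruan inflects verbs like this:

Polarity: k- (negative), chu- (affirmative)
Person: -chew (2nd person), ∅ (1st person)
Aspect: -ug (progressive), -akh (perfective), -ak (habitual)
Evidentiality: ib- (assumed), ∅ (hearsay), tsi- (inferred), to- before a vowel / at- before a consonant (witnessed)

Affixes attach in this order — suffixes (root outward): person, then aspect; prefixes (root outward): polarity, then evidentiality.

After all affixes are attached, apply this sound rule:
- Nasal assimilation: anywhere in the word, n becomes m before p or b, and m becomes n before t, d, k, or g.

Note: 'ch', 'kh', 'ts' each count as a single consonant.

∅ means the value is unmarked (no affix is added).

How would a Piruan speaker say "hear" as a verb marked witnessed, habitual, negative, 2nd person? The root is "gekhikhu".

Attach person 2nd person -chew → gekhikhuchew.
Attach polarity negative k- → kgekhikhuchew.
Attach evidentiality witnessed at- (before consonant 'k') → atkgekhikhuchew.
Attach aspect habitual -ak → atkgekhikhuchewak.
Nasal assimilation: no change.

atkgekhikhuchewak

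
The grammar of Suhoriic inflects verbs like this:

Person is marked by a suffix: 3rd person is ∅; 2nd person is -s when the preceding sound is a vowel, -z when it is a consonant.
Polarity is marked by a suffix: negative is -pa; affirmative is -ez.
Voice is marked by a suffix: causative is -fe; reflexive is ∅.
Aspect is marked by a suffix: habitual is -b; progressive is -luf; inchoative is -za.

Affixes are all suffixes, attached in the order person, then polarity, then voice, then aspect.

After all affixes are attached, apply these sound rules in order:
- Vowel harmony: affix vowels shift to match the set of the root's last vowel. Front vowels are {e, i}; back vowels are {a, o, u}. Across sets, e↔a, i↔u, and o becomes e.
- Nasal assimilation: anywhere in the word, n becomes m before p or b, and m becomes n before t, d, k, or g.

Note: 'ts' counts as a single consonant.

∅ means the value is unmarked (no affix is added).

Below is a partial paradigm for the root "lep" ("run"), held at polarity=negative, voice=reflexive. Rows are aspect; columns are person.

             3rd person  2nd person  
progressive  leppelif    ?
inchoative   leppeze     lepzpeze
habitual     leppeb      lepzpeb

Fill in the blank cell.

Attach person 2nd person -z (after consonant 'p') → lepz.
Attach polarity negative -pa → lepzpa.
voice = reflexive: zero marking, form stays lepzpa.
Attach aspect progressive -luf → lepzpaluf.
Apply vowel harmony: lepzpaluf → lepzpelif.
Nasal assimilation: no change.

lepzpelif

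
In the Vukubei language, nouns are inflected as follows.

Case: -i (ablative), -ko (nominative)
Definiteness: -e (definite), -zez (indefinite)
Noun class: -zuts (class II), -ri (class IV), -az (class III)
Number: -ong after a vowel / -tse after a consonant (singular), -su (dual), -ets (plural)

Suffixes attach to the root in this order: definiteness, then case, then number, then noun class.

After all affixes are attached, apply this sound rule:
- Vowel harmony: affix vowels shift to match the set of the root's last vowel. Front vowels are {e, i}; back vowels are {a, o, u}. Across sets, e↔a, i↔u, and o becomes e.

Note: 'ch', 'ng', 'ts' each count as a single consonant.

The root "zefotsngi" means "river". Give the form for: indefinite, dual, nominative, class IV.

Attach definiteness indefinite -zez → zefotsngizez.
Attach case nominative -ko → zefotsngizezko.
Attach number dual -su → zefotsngizezkosu.
Attach noun class class IV -ri → zefotsngizezkosuri.
Apply vowel harmony: zefotsngizezkosuri → zefotsngizezkesiri.

zefotsngizezkesiri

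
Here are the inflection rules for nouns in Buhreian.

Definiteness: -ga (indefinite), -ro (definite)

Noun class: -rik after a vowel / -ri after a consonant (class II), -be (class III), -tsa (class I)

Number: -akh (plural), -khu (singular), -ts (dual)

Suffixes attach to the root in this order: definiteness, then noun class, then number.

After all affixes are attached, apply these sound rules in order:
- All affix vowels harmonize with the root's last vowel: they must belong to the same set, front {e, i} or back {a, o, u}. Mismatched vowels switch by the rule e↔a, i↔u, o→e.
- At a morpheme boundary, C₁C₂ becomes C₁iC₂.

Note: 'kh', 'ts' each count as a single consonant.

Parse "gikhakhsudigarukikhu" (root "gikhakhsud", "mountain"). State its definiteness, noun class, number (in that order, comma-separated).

indefinite, class II, singular

Segment: gikhakhsud-ga-rik-khu.
definiteness: -ga → indefinite.
noun class: -rik/ri → class II.
number: -khu → singular.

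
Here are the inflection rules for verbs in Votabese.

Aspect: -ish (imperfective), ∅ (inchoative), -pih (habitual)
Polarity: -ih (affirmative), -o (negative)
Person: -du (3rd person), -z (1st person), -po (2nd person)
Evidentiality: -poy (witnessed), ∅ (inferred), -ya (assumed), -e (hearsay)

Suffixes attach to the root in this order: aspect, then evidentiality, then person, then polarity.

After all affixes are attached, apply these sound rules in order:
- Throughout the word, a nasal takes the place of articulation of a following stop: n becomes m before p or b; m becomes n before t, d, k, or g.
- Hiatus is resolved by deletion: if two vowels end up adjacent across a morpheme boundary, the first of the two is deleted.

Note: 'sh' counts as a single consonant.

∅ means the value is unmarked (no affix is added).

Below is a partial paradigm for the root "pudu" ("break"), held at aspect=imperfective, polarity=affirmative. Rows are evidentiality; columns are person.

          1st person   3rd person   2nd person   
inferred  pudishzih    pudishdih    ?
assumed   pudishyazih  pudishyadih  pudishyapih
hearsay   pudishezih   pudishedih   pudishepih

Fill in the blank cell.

Attach aspect imperfective -ish → puduish.
evidentiality = inferred: zero marking, form stays puduish.
Attach person 2nd person -po → puduishpo.
Attach polarity affirmative -ih → puduishpoih.
Nasal assimilation: no change.
Apply vowel deletion: puduishpoih → pudishpih.

pudishpih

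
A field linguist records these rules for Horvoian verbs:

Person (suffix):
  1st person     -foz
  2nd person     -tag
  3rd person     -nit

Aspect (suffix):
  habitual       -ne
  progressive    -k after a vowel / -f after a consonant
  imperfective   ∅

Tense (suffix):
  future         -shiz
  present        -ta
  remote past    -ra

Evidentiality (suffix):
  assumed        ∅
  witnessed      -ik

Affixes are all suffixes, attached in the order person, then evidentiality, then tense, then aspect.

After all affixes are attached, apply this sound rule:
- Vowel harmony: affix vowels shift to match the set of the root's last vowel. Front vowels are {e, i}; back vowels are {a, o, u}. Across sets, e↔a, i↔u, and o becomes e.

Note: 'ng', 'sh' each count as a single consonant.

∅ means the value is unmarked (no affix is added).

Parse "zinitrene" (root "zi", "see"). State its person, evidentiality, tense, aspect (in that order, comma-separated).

Segment: zi-nit-ra-ne.
person: -nit → 3rd person.
evidentiality: ∅ → assumed.
tense: -ra → remote past.
aspect: -ne → habitual.

3rd person, assumed, remote past, habitual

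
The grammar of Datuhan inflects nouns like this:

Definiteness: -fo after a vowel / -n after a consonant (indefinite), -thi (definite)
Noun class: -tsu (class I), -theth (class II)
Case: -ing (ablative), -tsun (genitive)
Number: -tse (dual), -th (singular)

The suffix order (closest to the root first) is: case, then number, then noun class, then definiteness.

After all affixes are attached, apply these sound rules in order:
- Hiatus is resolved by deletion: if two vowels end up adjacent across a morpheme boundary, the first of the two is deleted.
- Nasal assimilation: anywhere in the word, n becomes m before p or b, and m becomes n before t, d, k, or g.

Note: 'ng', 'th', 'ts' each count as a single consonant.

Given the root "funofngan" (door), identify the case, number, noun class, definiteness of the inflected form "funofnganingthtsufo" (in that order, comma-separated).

ablative, singular, class I, indefinite

Segment: funofngan-ing-th-tsu-fo.
case: -ing → ablative.
number: -th → singular.
noun class: -tsu → class I.
definiteness: -fo/n → indefinite.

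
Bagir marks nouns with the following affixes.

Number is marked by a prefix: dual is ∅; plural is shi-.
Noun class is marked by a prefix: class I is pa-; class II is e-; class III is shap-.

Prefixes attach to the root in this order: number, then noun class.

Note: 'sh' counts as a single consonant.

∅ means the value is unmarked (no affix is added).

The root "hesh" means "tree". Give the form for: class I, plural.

pashihesh

Attach number plural shi- → shihesh.
Attach noun class class I pa- → pashihesh.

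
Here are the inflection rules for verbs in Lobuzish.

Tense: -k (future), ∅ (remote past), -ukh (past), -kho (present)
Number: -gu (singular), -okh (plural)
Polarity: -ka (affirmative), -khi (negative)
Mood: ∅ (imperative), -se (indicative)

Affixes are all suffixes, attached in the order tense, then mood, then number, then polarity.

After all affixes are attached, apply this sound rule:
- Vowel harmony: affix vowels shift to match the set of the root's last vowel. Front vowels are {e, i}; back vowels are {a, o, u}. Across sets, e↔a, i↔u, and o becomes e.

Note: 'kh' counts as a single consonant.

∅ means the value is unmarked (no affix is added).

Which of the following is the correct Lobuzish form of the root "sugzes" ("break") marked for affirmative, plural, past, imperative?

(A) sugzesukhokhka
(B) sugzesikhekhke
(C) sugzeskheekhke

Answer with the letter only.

B

Attach tense past -ukh → sugzesukh.
mood = imperative: zero marking, form stays sugzesukh.
Attach number plural -okh → sugzesukhokh.
Attach polarity affirmative -ka → sugzesukhokhka.
Apply vowel harmony: sugzesukhokhka → sugzesikhekhke.
So the correct form is sugzesikhekhke, option (B).
(A) sugzesukhokhka is wrong: it fails to apply the sound rule(s).
(C) sugzeskheekhke is wrong: it uses present instead of past for tense.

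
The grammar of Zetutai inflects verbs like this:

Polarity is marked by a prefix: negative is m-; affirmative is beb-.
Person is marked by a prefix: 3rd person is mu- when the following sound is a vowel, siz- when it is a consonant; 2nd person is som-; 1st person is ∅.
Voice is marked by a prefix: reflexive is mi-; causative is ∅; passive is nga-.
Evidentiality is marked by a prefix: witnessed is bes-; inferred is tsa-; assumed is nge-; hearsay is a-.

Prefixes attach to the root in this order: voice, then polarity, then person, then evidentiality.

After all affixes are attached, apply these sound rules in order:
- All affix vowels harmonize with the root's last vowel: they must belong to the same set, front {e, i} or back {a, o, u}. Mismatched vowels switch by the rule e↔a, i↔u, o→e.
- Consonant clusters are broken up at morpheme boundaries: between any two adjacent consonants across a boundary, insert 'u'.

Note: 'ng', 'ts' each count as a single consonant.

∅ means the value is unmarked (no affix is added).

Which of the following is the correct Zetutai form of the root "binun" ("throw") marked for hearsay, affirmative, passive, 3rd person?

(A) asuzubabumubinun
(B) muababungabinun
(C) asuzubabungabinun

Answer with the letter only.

Attach voice passive nga- → ngabinun.
Attach polarity affirmative beb- → bebngabinun.
Attach person 3rd person siz- (before consonant 'b') → sizbebngabinun.
Attach evidentiality hearsay a- → asizbebngabinun.
Apply vowel harmony: asizbebngabinun → asuzbabngabinun.
Apply epenthesis: asuzbabngabinun → asuzubabungabinun.
So the correct form is asuzubabungabinun, option (C).
(B) muababungabinun is wrong: it has the affixes in the wrong order.
(A) asuzubabumubinun is wrong: it uses reflexive instead of passive for voice.

C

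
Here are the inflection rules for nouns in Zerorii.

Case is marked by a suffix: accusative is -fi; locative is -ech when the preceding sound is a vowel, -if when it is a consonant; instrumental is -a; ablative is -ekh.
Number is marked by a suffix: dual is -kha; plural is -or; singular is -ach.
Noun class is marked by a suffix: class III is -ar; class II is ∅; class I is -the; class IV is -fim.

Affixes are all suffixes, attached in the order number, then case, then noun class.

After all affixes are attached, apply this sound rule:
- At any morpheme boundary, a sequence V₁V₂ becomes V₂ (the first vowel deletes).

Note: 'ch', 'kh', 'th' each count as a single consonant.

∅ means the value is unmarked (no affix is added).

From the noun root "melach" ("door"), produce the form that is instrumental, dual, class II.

Attach number dual -kha → melachkha.
Attach case instrumental -a → melachkhaa.
noun class = class II: zero marking, form stays melachkhaa.
Apply vowel deletion: melachkhaa → melachkha.

melachkha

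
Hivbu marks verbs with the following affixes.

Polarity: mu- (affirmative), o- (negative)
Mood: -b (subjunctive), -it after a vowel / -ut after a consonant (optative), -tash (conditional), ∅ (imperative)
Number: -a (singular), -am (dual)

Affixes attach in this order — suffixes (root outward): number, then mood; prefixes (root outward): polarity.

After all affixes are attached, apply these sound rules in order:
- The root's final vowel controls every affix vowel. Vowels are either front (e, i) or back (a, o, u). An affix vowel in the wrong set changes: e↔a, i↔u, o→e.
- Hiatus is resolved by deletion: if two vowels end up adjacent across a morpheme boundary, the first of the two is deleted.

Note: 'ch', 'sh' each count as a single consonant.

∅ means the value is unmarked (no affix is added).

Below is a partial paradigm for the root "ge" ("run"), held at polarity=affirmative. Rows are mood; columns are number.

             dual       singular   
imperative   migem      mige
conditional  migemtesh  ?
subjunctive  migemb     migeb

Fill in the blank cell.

Attach number singular -a → gea.
Attach polarity affirmative mu- → mugea.
Attach mood conditional -tash → mugeatash.
Apply vowel harmony: mugeatash → migeetesh.
Apply vowel deletion: migeetesh → migetesh.

migetesh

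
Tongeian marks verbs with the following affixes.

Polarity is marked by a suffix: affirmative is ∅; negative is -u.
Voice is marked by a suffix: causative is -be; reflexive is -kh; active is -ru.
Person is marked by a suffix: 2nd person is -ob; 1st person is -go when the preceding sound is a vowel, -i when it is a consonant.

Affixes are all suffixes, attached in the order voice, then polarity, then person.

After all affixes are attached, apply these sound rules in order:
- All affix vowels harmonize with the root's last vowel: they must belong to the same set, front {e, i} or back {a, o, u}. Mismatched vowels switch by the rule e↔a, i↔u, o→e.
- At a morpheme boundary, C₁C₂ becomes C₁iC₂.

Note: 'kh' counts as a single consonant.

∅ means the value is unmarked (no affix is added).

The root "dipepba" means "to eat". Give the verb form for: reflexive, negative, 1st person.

dipepbakhugo

Attach voice reflexive -kh → dipepbakh.
Attach polarity negative -u → dipepbakhu.
Attach person 1st person -go (after vowel 'u') → dipepbakhugo.
Vowel harmony: no change.
Epenthesis: no change.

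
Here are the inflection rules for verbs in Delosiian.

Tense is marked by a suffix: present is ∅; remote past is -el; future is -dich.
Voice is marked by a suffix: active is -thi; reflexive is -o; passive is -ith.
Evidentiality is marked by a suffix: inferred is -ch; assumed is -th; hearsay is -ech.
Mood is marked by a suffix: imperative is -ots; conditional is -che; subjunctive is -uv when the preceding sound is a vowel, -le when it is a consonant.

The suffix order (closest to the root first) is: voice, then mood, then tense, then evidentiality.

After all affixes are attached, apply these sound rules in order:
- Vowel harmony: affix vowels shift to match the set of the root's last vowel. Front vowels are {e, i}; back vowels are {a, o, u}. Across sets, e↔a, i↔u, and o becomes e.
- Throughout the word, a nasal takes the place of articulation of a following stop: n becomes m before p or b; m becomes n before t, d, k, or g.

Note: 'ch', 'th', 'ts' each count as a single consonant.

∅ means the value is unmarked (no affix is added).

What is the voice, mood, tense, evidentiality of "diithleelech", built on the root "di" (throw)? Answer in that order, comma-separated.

passive, subjunctive, remote past, hearsay

Segment: di-ith-le-el-ech.
voice: -ith → passive.
mood: -uv/le → subjunctive.
tense: -el → remote past.
evidentiality: -ech → hearsay.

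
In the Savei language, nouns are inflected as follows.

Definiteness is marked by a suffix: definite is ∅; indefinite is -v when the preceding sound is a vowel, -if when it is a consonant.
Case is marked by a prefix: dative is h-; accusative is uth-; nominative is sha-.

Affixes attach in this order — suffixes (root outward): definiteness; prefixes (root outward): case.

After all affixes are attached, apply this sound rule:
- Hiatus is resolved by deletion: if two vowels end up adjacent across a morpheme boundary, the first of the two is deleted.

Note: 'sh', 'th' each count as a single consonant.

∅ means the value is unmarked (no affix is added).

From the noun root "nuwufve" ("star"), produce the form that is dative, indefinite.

hnuwufvev

Attach case dative h- → hnuwufve.
Attach definiteness indefinite -v (after vowel 'e') → hnuwufvev.
Vowel deletion: no change.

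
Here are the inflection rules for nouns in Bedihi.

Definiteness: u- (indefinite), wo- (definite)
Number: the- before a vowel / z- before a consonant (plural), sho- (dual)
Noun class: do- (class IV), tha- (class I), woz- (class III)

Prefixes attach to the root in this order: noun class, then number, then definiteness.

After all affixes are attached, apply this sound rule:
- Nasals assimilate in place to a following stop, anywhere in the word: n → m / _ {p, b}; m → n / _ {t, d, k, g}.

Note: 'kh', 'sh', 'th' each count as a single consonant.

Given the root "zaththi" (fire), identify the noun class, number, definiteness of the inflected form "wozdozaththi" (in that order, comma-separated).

class IV, plural, definite

Segment: wo-z-do-zaththi.
noun class: do- → class IV.
number: the/z- → plural.
definiteness: wo- → definite.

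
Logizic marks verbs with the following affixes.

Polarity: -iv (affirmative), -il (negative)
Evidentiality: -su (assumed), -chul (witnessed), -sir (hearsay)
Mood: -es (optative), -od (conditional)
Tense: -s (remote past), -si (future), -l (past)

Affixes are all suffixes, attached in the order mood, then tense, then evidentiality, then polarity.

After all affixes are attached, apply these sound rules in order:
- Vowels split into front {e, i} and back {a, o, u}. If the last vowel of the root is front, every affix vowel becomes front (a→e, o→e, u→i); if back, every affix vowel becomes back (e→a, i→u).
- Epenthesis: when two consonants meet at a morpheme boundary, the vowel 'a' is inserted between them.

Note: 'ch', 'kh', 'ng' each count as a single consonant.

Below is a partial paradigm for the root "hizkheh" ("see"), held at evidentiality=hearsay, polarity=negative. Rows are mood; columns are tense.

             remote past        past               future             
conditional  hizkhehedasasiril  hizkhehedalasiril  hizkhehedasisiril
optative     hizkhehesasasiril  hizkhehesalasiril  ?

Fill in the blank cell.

Attach mood optative -es → hizkhehes.
Attach tense future -si → hizkhehessi.
Attach evidentiality hearsay -sir → hizkhehessisir.
Attach polarity negative -il → hizkhehessisiril.
Vowel harmony: no change.
Apply epenthesis: hizkhehessisiril → hizkhehesasisiril.

hizkhehesasisiril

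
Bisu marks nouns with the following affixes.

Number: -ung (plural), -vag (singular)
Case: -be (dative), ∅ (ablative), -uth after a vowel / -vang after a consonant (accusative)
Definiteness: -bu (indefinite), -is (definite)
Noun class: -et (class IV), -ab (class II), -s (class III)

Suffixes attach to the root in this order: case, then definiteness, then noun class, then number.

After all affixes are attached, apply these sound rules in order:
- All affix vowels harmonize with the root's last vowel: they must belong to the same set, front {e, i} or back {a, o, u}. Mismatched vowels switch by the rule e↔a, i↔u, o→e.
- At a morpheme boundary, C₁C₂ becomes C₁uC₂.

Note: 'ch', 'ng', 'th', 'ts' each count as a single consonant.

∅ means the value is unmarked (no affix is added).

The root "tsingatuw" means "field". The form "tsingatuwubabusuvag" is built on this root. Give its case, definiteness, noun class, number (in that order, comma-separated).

Segment: tsingatuw-be-bu-s-vag.
case: -be → dative.
definiteness: -bu → indefinite.
noun class: -s → class III.
number: -vag → singular.

dative, indefinite, class III, singular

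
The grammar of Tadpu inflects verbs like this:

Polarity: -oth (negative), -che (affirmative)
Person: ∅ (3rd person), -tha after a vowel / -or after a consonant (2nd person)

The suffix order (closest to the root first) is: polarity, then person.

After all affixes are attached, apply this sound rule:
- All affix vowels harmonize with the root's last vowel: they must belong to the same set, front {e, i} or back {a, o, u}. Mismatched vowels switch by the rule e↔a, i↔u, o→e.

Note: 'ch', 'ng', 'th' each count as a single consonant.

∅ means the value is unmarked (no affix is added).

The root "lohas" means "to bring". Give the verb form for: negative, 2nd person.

lohasothor

Attach polarity negative -oth → lohasoth.
Attach person 2nd person -or (after consonant 'th') → lohasothor.
Vowel harmony: no change.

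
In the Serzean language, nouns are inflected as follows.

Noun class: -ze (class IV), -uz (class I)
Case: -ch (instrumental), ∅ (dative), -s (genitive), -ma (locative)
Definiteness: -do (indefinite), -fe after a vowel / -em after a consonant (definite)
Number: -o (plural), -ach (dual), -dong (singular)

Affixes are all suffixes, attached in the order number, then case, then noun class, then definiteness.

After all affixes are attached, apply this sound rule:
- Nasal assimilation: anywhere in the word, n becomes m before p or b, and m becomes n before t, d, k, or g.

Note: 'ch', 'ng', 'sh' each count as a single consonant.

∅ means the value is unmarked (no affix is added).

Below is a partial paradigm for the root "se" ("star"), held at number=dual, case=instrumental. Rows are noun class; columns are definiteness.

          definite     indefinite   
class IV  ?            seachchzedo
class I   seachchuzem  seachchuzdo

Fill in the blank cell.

Attach number dual -ach → seach.
Attach case instrumental -ch → seachch.
Attach noun class class IV -ze → seachchze.
Attach definiteness definite -fe (after vowel 'e') → seachchzefe.
Nasal assimilation: no change.

seachchzefe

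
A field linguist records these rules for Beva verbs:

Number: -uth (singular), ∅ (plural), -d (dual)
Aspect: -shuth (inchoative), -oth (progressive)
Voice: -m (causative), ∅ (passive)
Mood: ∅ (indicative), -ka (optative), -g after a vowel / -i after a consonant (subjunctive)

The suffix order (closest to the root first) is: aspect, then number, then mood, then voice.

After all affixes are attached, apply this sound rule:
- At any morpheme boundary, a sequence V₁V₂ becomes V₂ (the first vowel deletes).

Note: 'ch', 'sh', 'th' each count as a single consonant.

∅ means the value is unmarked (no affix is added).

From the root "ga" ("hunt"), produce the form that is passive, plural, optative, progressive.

gothka

Attach aspect progressive -oth → gaoth.
number = plural: zero marking, form stays gaoth.
Attach mood optative -ka → gaothka.
voice = passive: zero marking, form stays gaothka.
Apply vowel deletion: gaothka → gothka.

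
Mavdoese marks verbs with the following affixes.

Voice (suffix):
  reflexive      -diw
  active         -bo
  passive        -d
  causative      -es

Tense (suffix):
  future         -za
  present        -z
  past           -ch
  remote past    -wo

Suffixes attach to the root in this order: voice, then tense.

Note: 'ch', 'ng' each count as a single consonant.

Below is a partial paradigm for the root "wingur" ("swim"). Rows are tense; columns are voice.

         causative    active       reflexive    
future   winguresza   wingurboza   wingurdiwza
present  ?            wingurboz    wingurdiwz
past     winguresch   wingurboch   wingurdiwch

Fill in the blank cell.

winguresz

Attach voice causative -es → wingures.
Attach tense present -z → winguresz.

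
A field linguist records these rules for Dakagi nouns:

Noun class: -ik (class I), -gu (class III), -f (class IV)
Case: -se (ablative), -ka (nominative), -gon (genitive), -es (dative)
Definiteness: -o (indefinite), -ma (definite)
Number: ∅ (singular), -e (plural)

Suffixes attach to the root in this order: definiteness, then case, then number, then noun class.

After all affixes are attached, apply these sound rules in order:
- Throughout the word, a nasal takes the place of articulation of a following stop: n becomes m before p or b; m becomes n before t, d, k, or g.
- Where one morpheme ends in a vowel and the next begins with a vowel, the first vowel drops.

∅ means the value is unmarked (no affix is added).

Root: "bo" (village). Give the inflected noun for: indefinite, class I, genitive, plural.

bogonik

Attach definiteness indefinite -o → boo.
Attach case genitive -gon → boogon.
Attach number plural -e → boogone.
Attach noun class class I -ik → boogoneik.
Nasal assimilation: no change.
Apply vowel deletion: boogoneik → bogonik.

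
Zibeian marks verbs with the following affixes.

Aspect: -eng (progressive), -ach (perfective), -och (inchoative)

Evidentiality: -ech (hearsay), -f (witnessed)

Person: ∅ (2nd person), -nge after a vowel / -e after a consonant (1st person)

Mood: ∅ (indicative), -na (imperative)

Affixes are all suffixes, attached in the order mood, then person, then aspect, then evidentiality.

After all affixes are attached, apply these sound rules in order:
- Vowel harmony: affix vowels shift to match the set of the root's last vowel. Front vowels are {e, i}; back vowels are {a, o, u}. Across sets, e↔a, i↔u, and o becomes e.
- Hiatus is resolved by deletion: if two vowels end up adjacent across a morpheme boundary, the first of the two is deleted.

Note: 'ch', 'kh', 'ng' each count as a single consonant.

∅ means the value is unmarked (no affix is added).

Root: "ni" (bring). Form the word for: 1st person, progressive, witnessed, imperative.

ninengengf

Attach mood imperative -na → nina.
Attach person 1st person -nge (after vowel 'a') → ninange.
Attach aspect progressive -eng → ninangeeng.
Attach evidentiality witnessed -f → ninangeengf.
Apply vowel harmony: ninangeengf → ninengeengf.
Apply vowel deletion: ninengeengf → ninengengf.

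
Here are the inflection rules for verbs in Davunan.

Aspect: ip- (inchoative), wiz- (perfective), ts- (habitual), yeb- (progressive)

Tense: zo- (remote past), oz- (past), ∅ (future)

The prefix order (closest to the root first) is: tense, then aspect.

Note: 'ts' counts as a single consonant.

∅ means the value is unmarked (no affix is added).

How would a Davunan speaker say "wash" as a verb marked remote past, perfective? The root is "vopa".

Attach tense remote past zo- → zovopa.
Attach aspect perfective wiz- → wizzovopa.

wizzovopa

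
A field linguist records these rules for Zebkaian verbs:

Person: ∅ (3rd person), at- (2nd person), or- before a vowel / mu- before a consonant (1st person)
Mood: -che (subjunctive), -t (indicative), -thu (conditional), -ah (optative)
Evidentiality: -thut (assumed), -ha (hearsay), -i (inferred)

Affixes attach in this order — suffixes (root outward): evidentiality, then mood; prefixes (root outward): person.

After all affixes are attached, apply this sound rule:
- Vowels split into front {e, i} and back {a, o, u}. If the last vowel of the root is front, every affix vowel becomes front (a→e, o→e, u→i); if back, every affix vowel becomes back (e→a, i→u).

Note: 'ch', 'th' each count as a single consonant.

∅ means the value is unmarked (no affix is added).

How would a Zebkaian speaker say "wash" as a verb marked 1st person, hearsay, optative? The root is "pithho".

mupithhohaah

Attach evidentiality hearsay -ha → pithhoha.
Attach person 1st person mu- (before consonant 'p') → mupithhoha.
Attach mood optative -ah → mupithhohaah.
Vowel harmony: no change.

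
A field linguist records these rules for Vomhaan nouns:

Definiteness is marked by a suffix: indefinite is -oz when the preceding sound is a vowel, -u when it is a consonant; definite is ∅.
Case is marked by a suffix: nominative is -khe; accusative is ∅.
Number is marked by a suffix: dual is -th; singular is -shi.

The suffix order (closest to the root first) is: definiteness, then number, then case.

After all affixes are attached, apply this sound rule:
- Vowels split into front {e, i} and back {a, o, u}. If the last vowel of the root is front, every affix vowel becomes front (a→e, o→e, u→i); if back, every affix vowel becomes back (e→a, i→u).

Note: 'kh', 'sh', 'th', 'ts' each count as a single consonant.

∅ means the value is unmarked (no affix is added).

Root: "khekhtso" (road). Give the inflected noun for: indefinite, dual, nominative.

Attach definiteness indefinite -oz (after vowel 'o') → khekhtsooz.
Attach number dual -th → khekhtsoozth.
Attach case nominative -khe → khekhtsoozthkhe.
Apply vowel harmony: khekhtsoozthkhe → khekhtsoozthkha.

khekhtsoozthkha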